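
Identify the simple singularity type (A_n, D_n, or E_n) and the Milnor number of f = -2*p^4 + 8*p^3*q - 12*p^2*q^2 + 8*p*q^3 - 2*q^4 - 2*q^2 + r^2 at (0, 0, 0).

Type A3, Milnor number mu = 3.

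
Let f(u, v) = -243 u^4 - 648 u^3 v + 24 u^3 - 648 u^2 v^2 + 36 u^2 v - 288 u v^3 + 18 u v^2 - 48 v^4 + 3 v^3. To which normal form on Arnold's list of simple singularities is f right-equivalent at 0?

E6

The Hessian of f at 0 has rank 0. Corank 2; j^3 = 3*(2*u + v)^3 is a perfect cube, so E-series; the 4-jet and mu = 6 give E_6.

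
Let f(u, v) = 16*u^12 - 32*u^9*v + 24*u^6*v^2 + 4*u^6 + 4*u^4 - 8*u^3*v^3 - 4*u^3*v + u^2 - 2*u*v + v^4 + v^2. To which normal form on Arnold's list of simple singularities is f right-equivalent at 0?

The Hessian of f at 0 is [[2, -2], [-2, 2]] with rank 1, so corank 1. A Groebner basis of the Jacobian ideal J(f) in C{u,v} is {v^3, u - v}; counting standard monomials gives mu = 3. Corank 1: A-series; mu = 3 gives A_3.

A_3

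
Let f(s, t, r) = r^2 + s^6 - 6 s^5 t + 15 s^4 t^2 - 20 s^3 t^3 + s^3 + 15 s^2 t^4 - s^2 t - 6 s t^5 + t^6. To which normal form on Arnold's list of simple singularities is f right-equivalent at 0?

D_{7}

The Hessian of f at 0 has rank 1. Corank 2; j^3 = s^2*(s - t) has shape L^2 M (L != M), so D-series; mu = 7 gives D_7.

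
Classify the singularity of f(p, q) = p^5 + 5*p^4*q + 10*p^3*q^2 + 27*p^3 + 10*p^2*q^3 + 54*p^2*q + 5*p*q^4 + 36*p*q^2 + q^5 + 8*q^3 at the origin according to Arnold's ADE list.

E_8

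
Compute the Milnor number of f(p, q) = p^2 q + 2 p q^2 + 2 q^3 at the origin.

4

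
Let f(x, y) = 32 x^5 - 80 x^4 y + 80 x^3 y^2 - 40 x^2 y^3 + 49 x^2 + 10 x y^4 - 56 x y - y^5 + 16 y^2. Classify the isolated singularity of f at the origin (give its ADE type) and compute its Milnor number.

Type A_{4}, Milnor number mu = 4.

The Hessian of f at 0 has rank 1. Corank 1: A-series; mu = 4 gives A_4.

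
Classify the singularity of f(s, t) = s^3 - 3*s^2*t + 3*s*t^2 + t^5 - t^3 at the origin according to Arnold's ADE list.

E_{8}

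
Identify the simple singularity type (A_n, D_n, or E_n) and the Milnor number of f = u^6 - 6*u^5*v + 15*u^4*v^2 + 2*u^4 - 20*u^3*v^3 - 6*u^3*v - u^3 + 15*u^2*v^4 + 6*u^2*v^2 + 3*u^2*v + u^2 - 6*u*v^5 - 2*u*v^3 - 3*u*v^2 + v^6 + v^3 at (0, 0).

Type A_{2}, Milnor number mu = 2.

The Hessian of f at 0 is [[2, 0], [0, 0]] with rank 1, so corank 1. A Groebner basis of the Jacobian ideal J(f) in C{u,v} is {v^2, u}; counting standard monomials gives mu = 2. Corank 1: A-series; mu = 2 gives A_2.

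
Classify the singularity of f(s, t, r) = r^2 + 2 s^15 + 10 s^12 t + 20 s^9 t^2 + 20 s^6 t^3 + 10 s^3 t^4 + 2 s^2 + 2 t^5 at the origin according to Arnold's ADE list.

A_4

The Hessian of f at 0 has rank 2. Corank 1: A-series; mu = 4 gives A_4.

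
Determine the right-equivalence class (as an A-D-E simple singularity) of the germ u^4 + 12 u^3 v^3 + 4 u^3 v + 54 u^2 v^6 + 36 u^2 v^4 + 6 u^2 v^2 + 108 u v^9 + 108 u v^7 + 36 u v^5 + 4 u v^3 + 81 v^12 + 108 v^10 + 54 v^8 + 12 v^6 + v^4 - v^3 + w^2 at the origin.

The Hessian of f at 0 has rank 1. Corank 2; j^3 = -v^3 is a perfect cube, so E-series; the 4-jet and mu = 6 give E_6.

E_{6}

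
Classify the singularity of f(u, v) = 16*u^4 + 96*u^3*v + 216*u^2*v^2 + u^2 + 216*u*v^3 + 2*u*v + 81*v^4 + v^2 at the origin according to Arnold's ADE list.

A3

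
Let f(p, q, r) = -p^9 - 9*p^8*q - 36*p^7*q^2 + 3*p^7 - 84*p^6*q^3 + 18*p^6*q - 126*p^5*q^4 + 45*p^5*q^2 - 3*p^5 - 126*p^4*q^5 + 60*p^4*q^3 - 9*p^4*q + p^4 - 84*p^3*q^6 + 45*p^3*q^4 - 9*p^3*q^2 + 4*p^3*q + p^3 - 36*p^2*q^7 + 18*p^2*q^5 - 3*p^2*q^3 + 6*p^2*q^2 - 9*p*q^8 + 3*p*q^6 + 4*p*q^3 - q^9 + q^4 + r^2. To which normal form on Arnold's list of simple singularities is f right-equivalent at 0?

E_{6}

The Hessian of f at 0 is [[0, 0, 0], [0, 0, 0], [0, 0, 2]] with rank 1, so corank 2. A Groebner basis of the Jacobian ideal J(f) in C{p,q,r} is {q^4, p*q^2 + q^3/3, p^2, r}; counting standard monomials gives mu = 6. Corank 2; j^3 = p^3 is a perfect cube, so E-series; the 4-jet and mu = 6 give E_6.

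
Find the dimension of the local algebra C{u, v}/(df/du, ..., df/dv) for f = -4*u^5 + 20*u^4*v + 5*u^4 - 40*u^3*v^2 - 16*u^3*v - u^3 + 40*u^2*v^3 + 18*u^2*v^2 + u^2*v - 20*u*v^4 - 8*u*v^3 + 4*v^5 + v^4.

The Hessian of f at 0 has rank 0. Corank 2; j^3 = -u^2*(u - v) has shape L^2 M (L != M), so D-series; mu = 5 gives D_5.

5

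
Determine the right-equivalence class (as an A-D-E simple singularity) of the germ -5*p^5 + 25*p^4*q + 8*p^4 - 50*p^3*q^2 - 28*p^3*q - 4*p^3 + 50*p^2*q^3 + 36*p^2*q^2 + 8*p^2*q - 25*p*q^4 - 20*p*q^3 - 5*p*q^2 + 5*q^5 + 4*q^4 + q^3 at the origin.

D_{6}

The Hessian of f at 0 is [[0, 0], [0, 0]] with rank 0, so corank 2. A Groebner basis of the Jacobian ideal J(f) in C{p,q} is {p^3 + 25*p^2 - 51*p*q/2 + 13*q^2/2, p^2*q + 42*p^2 - 43*p*q + 11*q^2, 68*p^2 + p*q^2 - 70*p*q + 18*q^2, 104*p^2 - 108*p*q + q^3 + 28*q^2}; counting standard monomials gives mu = 6. Corank 2; j^3 = -(p - q)*(2*p - q)^2 has shape L^2 M (L != M), so D-series; mu = 6 gives D_6.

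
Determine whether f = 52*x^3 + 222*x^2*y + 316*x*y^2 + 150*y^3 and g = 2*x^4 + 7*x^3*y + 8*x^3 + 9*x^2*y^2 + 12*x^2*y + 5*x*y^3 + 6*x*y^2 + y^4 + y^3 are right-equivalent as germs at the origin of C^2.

No.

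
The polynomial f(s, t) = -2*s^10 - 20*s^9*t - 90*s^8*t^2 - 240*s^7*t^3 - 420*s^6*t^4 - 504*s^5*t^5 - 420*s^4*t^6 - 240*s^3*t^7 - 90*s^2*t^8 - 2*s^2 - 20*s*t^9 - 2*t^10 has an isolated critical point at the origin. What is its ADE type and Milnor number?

The Hessian of f at 0 has rank 1. Corank 1: A-series; mu = 9 gives A_9.

Type A9, Milnor number mu = 9.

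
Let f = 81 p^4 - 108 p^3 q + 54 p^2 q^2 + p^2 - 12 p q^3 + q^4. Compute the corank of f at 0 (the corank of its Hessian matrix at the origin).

1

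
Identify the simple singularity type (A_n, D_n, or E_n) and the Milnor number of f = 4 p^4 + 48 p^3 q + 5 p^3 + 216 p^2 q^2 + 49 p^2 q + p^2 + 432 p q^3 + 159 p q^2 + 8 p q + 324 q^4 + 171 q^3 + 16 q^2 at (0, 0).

The Hessian of f at 0 is [[2, 8], [8, 32]] with rank 1, so corank 1. A Groebner basis of the Jacobian ideal J(f) in C{p,q} is {q^2, p + 4*q}; counting standard monomials gives mu = 2. Corank 1: A-series; mu = 2 gives A_2.

Type A_{2}, Milnor number mu = 2.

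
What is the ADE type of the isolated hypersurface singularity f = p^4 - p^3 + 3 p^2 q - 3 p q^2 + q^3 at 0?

E_6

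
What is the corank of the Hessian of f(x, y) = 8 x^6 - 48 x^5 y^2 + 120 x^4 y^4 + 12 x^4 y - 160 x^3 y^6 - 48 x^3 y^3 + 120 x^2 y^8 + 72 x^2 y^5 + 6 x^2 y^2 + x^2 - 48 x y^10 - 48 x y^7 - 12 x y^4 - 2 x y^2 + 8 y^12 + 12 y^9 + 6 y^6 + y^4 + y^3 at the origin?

1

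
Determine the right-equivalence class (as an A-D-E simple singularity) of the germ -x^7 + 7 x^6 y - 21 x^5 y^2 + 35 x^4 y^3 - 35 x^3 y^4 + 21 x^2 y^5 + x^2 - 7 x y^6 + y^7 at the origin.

A_{6}

The Hessian of f at 0 has rank 1. Corank 1: A-series; mu = 6 gives A_6.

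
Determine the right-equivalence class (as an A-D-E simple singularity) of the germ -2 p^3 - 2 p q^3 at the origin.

E7

The Hessian of f at 0 has rank 0. Corank 2; j^3 = -2*p^3 is a perfect cube, so E-series; the 4-jet and mu = 7 give E_7.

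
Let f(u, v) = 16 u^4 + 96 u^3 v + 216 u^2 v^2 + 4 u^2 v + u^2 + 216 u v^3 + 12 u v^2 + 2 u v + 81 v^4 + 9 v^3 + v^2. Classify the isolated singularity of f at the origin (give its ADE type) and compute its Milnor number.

Type A_{2}, Milnor number mu = 2.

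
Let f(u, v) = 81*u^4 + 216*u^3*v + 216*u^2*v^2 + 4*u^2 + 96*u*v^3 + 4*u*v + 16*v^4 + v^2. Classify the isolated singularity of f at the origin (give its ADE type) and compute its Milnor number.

Type A_3, Milnor number mu = 3.

The Hessian of f at 0 has rank 1. Corank 1: A-series; mu = 3 gives A_3.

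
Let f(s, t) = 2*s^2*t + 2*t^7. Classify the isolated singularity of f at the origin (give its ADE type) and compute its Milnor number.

Type D_{8}, Milnor number mu = 8.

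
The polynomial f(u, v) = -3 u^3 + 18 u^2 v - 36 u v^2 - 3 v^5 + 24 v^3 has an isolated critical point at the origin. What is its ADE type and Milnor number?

The Hessian of f at 0 has rank 0. Corank 2; j^3 = -3*(u - 2*v)^3 is a perfect cube, so E-series; the 5-jet and mu = 8 give E_8.

Type E_{8}, Milnor number mu = 8.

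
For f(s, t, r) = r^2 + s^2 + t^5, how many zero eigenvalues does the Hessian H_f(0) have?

1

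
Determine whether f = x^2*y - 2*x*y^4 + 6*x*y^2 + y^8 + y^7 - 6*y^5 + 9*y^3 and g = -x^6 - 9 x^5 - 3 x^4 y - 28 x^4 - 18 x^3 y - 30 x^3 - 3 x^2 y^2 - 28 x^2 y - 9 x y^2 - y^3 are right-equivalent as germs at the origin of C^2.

The Hessian of f at 0 has rank 0. Corank 2; j^3 = y*(x + 3*y)^2 has shape L^2 M (L != M), so D-series; mu = 9 gives D_9. The Hessian of g at 0 has rank 0. Corank 2; j^3 = -(3*x + y)*(10*x^2 + 6*x*y + y^2) splits into three distinct lines over C (the quadratic factor has nonzero discriminant), so D_4. f is D_9 but g is D_4, hence not right-equivalent.

No.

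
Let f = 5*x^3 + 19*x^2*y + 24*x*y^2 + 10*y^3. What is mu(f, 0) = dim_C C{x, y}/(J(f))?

The Hessian of f at 0 has rank 0. Corank 2; j^3 = (x + y)*(5*x^2 + 14*x*y + 10*y^2) splits into three distinct lines over C (the quadratic factor has nonzero discriminant), so D_4.

4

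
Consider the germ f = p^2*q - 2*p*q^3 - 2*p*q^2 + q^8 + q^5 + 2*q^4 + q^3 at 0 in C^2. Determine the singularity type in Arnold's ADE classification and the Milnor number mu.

Type D_{9}, Milnor number mu = 9.

The Hessian of f at 0 has rank 0. Corank 2; j^3 = q*(p - q)^2 has shape L^2 M (L != M), so D-series; mu = 9 gives D_9.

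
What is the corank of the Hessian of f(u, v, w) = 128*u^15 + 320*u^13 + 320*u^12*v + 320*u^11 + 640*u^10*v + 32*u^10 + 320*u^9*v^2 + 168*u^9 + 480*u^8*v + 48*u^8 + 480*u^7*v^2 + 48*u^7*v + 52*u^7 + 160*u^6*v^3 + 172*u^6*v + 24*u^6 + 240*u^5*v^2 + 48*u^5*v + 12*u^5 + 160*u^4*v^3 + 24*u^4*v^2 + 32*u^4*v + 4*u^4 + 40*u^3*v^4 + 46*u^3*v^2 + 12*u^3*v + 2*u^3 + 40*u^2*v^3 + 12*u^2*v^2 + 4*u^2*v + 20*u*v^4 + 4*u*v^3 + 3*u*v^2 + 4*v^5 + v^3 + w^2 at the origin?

Hessian at 0 has rank 1.

2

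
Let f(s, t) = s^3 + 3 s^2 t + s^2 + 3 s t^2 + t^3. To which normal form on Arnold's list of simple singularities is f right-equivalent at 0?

A2

The Hessian of f at 0 is [[2, 0], [0, 0]] with rank 1, so corank 1. A Groebner basis of the Jacobian ideal J(f) in C{s,t} is {t^2, s}; counting standard monomials gives mu = 2. Corank 1: A-series; mu = 2 gives A_2.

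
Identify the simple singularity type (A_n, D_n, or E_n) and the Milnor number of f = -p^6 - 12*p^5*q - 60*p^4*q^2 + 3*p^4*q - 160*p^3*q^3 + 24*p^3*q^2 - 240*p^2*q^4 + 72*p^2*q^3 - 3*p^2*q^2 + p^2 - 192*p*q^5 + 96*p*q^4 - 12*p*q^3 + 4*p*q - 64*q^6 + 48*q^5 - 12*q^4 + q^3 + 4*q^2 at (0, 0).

Type A2, Milnor number mu = 2.

The Hessian of f at 0 has rank 1. Corank 1: A-series; mu = 2 gives A_2.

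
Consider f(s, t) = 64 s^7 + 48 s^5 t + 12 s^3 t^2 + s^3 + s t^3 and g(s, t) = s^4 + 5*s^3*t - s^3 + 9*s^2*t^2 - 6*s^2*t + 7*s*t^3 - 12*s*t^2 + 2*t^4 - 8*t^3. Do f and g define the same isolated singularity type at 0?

Yes.

The Hessian of f at 0 has rank 0. Corank 2; j^3 = s^3 is a perfect cube, so E-series; the 4-jet and mu = 7 give E_7. The Hessian of g at 0 has rank 0. Corank 2; j^3 = -(s + 2*t)^3 is a perfect cube, so E-series; the 4-jet and mu = 7 give E_7. Both have type E_7, hence right-equivalent.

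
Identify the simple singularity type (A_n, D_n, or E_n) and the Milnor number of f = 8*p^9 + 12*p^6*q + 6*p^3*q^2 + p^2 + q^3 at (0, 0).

The Hessian of f at 0 is [[2, 0], [0, 0]] with rank 1, so corank 1. A Groebner basis of the Jacobian ideal J(f) in C{p,q} is {q^2, p}; counting standard monomials gives mu = 2. Corank 1: A-series; mu = 2 gives A_2.

Type A_2, Milnor number mu = 2.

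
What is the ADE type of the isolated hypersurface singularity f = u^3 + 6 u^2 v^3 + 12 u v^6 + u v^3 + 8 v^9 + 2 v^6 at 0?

E7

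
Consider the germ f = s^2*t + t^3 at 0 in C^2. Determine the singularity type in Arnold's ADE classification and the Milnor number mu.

Type D4, Milnor number mu = 4.

The Hessian of f at 0 has rank 0. Corank 2; j^3 = t*(s^2 + t^2) splits into three distinct lines over C (the quadratic factor has nonzero discriminant), so D_4.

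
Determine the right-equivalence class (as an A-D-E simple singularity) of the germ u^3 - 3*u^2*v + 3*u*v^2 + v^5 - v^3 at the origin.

E_8

The Hessian of f at 0 has rank 0. Corank 2; j^3 = (u - v)^3 is a perfect cube, so E-series; the 5-jet and mu = 8 give E_8.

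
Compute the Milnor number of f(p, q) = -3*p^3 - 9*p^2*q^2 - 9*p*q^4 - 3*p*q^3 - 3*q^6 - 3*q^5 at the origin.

7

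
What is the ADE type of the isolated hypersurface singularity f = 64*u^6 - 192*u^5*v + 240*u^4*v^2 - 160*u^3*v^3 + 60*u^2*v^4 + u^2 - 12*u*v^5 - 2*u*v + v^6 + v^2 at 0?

A_5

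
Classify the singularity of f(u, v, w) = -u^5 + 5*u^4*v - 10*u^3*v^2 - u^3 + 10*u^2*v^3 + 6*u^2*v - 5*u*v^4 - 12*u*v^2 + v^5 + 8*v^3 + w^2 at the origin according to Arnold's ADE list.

E_8

The Hessian of f at 0 has rank 1. Corank 2; j^3 = -(u - 2*v)^3 is a perfect cube, so E-series; the 5-jet and mu = 8 give E_8.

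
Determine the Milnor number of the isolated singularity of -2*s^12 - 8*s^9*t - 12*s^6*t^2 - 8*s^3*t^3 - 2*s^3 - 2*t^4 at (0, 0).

The Hessian of f at 0 is [[0, 0], [0, 0]] with rank 0, so corank 2. A Groebner basis of the Jacobian ideal J(f) in C{s,t} is {t^3, s^2}; counting standard monomials gives mu = 6. Corank 2; j^3 = -2*s^3 is a perfect cube, so E-series; the 4-jet and mu = 6 give E_6.

6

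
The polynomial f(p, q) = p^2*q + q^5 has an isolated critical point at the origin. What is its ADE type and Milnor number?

The Hessian of f at 0 is [[0, 0], [0, 0]] with rank 0, so corank 2. A Groebner basis of the Jacobian ideal J(f) in C{p,q} is {p^2/5 + q^4, p^3, p*q}; counting standard monomials gives mu = 6. Corank 2; j^3 = p^2*q has shape L^2 M (L != M), so D-series; mu = 6 gives D_6.

Type D_6, Milnor number mu = 6.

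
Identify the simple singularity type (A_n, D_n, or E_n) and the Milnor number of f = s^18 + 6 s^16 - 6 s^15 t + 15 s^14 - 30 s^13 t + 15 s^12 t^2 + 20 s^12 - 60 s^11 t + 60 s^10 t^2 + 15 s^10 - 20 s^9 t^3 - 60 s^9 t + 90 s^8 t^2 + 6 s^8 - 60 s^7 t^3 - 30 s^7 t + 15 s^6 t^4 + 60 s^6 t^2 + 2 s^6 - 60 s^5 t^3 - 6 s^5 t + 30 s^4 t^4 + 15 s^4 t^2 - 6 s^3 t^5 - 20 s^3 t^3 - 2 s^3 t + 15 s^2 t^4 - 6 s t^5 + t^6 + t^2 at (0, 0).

The Hessian of f at 0 has rank 1. Corank 1: A-series; mu = 5 gives A_5.

Type A_5, Milnor number mu = 5.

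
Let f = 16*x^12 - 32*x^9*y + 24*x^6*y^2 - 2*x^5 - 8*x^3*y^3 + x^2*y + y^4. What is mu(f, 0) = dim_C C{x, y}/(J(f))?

5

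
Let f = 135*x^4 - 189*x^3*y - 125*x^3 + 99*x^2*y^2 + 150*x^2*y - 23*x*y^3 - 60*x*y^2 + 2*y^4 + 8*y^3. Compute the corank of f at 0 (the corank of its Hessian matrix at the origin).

2

Hessian at 0 has rank 0.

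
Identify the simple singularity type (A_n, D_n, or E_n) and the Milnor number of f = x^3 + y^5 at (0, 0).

The Hessian of f at 0 has rank 0. Corank 2; j^3 = x^3 is a perfect cube, so E-series; the 5-jet and mu = 8 give E_8.

Type E8, Milnor number mu = 8.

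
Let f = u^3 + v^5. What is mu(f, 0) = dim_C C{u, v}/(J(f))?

8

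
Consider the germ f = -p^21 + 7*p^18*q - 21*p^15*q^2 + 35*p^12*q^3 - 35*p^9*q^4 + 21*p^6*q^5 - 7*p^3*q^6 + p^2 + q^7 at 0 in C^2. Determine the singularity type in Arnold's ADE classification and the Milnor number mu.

Type A6, Milnor number mu = 6.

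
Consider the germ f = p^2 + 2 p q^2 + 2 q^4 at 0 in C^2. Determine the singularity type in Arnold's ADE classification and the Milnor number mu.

Type A_{3}, Milnor number mu = 3.

The Hessian of f at 0 is [[2, 0], [0, 0]] with rank 1, so corank 1. A Groebner basis of the Jacobian ideal J(f) in C{p,q} is {p^2, p*q, p + q^2}; counting standard monomials gives mu = 3. Corank 1: A-series; mu = 3 gives A_3.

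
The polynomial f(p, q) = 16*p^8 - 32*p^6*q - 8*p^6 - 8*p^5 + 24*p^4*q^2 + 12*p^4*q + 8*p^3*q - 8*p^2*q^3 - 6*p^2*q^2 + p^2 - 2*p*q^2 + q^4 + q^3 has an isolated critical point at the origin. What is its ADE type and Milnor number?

The Hessian of f at 0 has rank 1. Corank 1: A-series; mu = 2 gives A_2.

Type A2, Milnor number mu = 2.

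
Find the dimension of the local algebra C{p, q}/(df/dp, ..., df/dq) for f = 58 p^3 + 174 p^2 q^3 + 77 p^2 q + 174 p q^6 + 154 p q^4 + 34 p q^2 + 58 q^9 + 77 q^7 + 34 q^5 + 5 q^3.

The Hessian of f at 0 has rank 0. Corank 2; j^3 = (2*p + q)*(29*p^2 + 24*p*q + 5*q^2) splits into three distinct lines over C (the quadratic factor has nonzero discriminant), so D_4.

4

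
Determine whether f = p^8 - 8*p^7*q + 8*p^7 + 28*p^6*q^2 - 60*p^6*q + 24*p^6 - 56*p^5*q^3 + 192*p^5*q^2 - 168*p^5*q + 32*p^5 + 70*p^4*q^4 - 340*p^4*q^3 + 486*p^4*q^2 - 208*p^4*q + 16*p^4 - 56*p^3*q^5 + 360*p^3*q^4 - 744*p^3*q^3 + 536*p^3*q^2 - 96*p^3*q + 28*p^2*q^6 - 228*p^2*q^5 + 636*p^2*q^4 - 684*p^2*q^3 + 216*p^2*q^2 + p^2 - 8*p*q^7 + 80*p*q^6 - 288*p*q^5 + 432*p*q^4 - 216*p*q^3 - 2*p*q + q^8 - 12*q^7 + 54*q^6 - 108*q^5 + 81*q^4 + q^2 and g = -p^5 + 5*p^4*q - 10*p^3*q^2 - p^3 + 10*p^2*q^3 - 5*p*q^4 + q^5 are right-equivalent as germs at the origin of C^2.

No.

The Hessian of f at 0 has rank 1. Corank 1: A-series; mu = 3 gives A_3. The Hessian of g at 0 has rank 0. Corank 2; j^3 = -p^3 is a perfect cube, so E-series; the 5-jet and mu = 8 give E_8. f is A_3 but g is E_8, hence not right-equivalent.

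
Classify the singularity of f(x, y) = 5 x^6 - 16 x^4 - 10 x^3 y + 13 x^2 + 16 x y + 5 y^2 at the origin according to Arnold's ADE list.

A1

The Hessian of f at 0 has rank 2. Corank 0: nondegenerate Morse point, so A_1.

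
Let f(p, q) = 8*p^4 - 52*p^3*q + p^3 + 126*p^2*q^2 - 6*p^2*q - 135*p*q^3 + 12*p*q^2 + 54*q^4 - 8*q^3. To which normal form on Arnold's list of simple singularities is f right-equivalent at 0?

The Hessian of f at 0 has rank 0. Corank 2; j^3 = (p - 2*q)^3 is a perfect cube, so E-series; the 4-jet and mu = 7 give E_7.

E_7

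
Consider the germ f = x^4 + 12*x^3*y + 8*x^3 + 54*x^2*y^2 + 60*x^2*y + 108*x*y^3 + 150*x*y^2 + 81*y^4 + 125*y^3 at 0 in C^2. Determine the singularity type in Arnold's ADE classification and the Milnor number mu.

The Hessian of f at 0 is [[0, 0], [0, 0]] with rank 0, so corank 2. A Groebner basis of the Jacobian ideal J(f) in C{x,y} is {y^4, x*y^2 + 8*y^3/3, x^2 + 5*x*y + 25*y^2/4}; counting standard monomials gives mu = 6. Corank 2; j^3 = (2*x + 5*y)^3 is a perfect cube, so E-series; the 4-jet and mu = 6 give E_6.

Type E6, Milnor number mu = 6.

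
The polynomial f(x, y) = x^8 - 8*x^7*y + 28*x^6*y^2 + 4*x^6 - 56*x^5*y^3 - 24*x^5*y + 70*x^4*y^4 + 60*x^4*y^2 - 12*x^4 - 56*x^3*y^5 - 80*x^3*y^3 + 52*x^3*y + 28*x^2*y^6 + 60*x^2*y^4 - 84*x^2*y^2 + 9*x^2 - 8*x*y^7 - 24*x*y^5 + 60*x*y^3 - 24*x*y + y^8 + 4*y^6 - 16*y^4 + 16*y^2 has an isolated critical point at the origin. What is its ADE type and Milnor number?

Type A_{7}, Milnor number mu = 7.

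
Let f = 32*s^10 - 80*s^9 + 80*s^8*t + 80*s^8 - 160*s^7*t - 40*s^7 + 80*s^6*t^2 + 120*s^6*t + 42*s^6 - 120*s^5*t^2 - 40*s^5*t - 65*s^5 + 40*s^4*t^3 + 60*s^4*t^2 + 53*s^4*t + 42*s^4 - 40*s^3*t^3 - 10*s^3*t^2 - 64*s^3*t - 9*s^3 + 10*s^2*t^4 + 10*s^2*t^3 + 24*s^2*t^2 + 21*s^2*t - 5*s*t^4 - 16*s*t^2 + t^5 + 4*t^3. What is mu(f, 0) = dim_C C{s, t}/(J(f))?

6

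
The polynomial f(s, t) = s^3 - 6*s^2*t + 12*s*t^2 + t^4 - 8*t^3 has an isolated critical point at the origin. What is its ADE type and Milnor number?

The Hessian of f at 0 has rank 0. Corank 2; j^3 = (s - 2*t)^3 is a perfect cube, so E-series; the 4-jet and mu = 6 give E_6.

Type E_6, Milnor number mu = 6.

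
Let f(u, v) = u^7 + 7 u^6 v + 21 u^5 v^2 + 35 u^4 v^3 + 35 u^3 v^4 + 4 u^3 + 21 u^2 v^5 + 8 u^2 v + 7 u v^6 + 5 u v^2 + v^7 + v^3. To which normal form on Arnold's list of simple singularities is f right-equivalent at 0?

The Hessian of f at 0 has rank 0. Corank 2; j^3 = (u + v)*(2*u + v)^2 has shape L^2 M (L != M), so D-series; mu = 8 gives D_8.

D_8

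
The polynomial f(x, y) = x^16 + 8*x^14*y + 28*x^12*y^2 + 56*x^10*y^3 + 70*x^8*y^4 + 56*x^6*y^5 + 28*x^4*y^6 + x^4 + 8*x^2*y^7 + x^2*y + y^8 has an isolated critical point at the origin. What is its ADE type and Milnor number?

Type D_9, Milnor number mu = 9.

The Hessian of f at 0 is [[0, 0], [0, 0]] with rank 0, so corank 2. A Groebner basis of the Jacobian ideal J(f) in C{x,y} is {x^2/8 + y^7, x^3, x*y}; counting standard monomials gives mu = 9. Corank 2; j^3 = x^2*y has shape L^2 M (L != M), so D-series; mu = 9 gives D_9.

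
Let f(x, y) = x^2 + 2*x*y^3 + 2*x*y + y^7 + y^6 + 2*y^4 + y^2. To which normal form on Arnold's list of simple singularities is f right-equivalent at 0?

A6

The Hessian of f at 0 is [[2, 2], [2, 2]] with rank 1, so corank 1. A Groebner basis of the Jacobian ideal J(f) in C{x,y} is {x + y^3 + y, x^2 + 2*x*y + y^2}; counting standard monomials gives mu = 6. Corank 1: A-series; mu = 6 gives A_6.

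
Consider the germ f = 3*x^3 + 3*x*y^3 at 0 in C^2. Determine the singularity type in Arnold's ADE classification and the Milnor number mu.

Type E7, Milnor number mu = 7.

The Hessian of f at 0 is [[0, 0], [0, 0]] with rank 0, so corank 2. A Groebner basis of the Jacobian ideal J(f) in C{x,y} is {x^3, x*y^2, 3*x^2 + y^3}; counting standard monomials gives mu = 7. Corank 2; j^3 = 3*x^3 is a perfect cube, so E-series; the 4-jet and mu = 7 give E_7.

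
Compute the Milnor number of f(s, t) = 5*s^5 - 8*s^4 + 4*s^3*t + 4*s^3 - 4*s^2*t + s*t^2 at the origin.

6

The Hessian of f at 0 is [[0, 0], [0, 0]] with rank 0, so corank 2. A Groebner basis of the Jacobian ideal J(f) in C{s,t} is {s^3 - s^2 + s*t/2, s^2*t - 10*s^2 + 9*s*t - 2*t^2, -36*s^2 + s*t^2 + 34*s*t - 8*t^2, -104*s^2 + 100*s*t + t^3 - 24*t^2}; counting standard monomials gives mu = 6. Corank 2; j^3 = s*(2*s - t)^2 has shape L^2 M (L != M), so D-series; mu = 6 gives D_6.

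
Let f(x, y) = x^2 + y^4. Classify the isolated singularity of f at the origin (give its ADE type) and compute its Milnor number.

Type A_{3}, Milnor number mu = 3.

The Hessian of f at 0 has rank 1. Corank 1: A-series; mu = 3 gives A_3.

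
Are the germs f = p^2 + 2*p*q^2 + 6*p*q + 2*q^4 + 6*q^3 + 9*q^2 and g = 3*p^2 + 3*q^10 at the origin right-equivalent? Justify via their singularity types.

No.

The Hessian of f at 0 is [[2, 6], [6, 18]] with rank 1, so corank 1. A Groebner basis of the Jacobian ideal J(f) in C{p,q} is {p^2 + 9*p + 27*q, p*q - 3*p - 9*q, p + q^2 + 3*q}; counting standard monomials gives mu = 3. Corank 1: A-series; mu = 3 gives A_3. The Hessian of g at 0 is [[6, 0], [0, 0]] with rank 1, so corank 1. A Groebner basis of the Jacobian ideal J(g) in C{p,q} is {q^9, p}; counting standard monomials gives mu = 9. Corank 1: A-series; mu = 9 gives A_9. f is A_3 but g is A_9, hence not right-equivalent.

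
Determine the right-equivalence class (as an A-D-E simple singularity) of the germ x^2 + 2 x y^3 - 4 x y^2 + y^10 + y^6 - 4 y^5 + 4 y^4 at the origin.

A_{9}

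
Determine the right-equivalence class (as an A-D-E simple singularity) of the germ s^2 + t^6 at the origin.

A_{5}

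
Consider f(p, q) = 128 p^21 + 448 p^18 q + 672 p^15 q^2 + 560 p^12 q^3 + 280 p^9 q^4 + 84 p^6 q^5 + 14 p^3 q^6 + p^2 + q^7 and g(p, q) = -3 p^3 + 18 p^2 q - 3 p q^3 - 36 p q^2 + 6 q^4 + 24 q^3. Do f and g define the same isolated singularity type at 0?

No.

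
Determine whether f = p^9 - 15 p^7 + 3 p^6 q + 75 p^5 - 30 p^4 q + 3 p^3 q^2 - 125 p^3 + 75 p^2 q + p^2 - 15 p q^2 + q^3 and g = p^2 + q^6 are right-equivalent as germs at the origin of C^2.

The Hessian of f at 0 has rank 1. Corank 1: A-series; mu = 2 gives A_2. The Hessian of g at 0 has rank 1. Corank 1: A-series; mu = 5 gives A_5. f is A_2 but g is A_5, hence not right-equivalent.

No.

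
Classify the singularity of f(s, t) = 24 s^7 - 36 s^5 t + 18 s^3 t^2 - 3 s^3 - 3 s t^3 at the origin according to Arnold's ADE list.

The Hessian of f at 0 has rank 0. Corank 2; j^3 = -3*s^3 is a perfect cube, so E-series; the 4-jet and mu = 7 give E_7.

E_{7}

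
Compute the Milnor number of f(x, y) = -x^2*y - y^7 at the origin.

The Hessian of f at 0 is [[0, 0], [0, 0]] with rank 0, so corank 2. A Groebner basis of the Jacobian ideal J(f) in C{x,y} is {x^2/7 + y^6, x^3, x*y}; counting standard monomials gives mu = 8. Corank 2; j^3 = -x^2*y has shape L^2 M (L != M), so D-series; mu = 8 gives D_8.

8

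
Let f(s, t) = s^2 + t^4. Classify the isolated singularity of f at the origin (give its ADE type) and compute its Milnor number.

The Hessian of f at 0 is [[2, 0], [0, 0]] with rank 1, so corank 1. A Groebner basis of the Jacobian ideal J(f) in C{s,t} is {t^3, s}; counting standard monomials gives mu = 3. Corank 1: A-series; mu = 3 gives A_3.

Type A_3, Milnor number mu = 3.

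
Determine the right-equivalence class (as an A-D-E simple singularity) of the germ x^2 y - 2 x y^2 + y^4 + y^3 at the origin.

The Hessian of f at 0 has rank 0. Corank 2; j^3 = y*(x - y)^2 has shape L^2 M (L != M), so D-series; mu = 5 gives D_5.

D5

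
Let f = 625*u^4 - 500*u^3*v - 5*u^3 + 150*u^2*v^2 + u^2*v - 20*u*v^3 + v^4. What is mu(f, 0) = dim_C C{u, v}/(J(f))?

The Hessian of f at 0 has rank 0. Corank 2; j^3 = -u^2*(5*u - v) has shape L^2 M (L != M), so D-series; mu = 5 gives D_5.

5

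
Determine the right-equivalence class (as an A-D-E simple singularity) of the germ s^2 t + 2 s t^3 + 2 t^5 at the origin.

The Hessian of f at 0 has rank 0. Corank 2; j^3 = s^2*t has shape L^2 M (L != M), so D-series; mu = 6 gives D_6.

D6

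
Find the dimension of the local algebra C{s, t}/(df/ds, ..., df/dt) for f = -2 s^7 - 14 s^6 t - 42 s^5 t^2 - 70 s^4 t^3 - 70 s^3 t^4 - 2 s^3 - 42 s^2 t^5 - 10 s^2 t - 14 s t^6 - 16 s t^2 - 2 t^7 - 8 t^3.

8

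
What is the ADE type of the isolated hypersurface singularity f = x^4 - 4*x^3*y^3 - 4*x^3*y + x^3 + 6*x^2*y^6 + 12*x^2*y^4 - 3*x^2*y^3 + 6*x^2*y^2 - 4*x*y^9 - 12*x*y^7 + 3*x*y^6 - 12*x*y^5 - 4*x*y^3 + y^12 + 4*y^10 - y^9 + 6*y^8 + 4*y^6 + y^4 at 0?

The Hessian of f at 0 has rank 0. Corank 2; j^3 = x^3 is a perfect cube, so E-series; the 4-jet and mu = 6 give E_6.

E_{6}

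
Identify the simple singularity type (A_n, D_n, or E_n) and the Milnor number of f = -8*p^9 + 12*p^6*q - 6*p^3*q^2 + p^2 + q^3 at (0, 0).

Type A_2, Milnor number mu = 2.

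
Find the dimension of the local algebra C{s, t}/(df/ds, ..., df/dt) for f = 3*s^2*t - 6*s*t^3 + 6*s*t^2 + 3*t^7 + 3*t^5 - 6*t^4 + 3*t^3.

8

The Hessian of f at 0 has rank 0. Corank 2; j^3 = 3*t*(s + t)^2 has shape L^2 M (L != M), so D-series; mu = 8 gives D_8.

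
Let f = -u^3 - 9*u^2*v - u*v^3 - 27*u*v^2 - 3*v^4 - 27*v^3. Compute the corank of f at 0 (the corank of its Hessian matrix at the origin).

Hessian at 0 has rank 0.

2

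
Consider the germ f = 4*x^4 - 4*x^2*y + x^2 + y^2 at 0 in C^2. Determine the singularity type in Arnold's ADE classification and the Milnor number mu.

Type A_1, Milnor number mu = 1.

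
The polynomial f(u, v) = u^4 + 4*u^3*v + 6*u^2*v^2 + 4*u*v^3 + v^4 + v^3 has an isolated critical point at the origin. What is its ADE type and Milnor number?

Type E_{6}, Milnor number mu = 6.

The Hessian of f at 0 has rank 0. Corank 2; j^3 = v^3 is a perfect cube, so E-series; the 4-jet and mu = 6 give E_6.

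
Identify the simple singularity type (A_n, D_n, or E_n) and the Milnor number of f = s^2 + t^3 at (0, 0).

The Hessian of f at 0 is [[2, 0], [0, 0]] with rank 1, so corank 1. A Groebner basis of the Jacobian ideal J(f) in C{s,t} is {t^2, s}; counting standard monomials gives mu = 2. Corank 1: A-series; mu = 2 gives A_2.

Type A_{2}, Milnor number mu = 2.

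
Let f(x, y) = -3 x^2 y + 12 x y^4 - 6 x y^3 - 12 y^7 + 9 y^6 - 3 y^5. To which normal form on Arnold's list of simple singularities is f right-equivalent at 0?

D7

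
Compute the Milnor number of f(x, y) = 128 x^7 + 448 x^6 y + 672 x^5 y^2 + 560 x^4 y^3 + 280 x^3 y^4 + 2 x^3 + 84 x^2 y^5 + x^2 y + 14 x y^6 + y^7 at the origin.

The Hessian of f at 0 has rank 0. Corank 2; j^3 = x^2*(2*x + y) has shape L^2 M (L != M), so D-series; mu = 8 gives D_8.

8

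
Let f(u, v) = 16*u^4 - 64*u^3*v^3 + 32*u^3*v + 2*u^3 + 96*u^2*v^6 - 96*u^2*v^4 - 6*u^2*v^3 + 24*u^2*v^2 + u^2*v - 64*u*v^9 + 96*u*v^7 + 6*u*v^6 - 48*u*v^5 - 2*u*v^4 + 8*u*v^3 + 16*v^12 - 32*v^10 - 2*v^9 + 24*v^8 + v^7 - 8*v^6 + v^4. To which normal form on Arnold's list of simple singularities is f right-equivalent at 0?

The Hessian of f at 0 has rank 0. Corank 2; j^3 = u^2*(2*u + v) has shape L^2 M (L != M), so D-series; mu = 5 gives D_5.

D_5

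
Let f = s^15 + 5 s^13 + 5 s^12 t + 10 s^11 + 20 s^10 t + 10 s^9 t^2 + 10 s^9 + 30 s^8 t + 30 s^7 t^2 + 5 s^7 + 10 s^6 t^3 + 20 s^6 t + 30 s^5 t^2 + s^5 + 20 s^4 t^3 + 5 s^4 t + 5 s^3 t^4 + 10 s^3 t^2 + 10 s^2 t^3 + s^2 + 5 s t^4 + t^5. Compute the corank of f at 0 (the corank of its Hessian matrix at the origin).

Hessian at 0 has rank 1.

1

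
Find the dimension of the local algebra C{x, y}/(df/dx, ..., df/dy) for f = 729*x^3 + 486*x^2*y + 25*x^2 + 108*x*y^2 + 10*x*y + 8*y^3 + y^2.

The Hessian of f at 0 has rank 1. Corank 1: A-series; mu = 2 gives A_2.

2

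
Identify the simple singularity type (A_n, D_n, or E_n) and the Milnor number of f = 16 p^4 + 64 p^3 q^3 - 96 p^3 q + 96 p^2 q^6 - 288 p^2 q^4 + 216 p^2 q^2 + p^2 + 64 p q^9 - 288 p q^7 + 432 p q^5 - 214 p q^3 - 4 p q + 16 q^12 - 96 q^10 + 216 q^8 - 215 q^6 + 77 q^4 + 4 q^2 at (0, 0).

The Hessian of f at 0 is [[2, -4], [-4, 8]] with rank 1, so corank 1. A Groebner basis of the Jacobian ideal J(f) in C{p,q} is {q^3, p - 2*q}; counting standard monomials gives mu = 3. Corank 1: A-series; mu = 3 gives A_3.

Type A_3, Milnor number mu = 3.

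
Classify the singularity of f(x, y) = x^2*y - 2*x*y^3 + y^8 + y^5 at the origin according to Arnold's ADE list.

The Hessian of f at 0 is [[0, 0], [0, 0]] with rank 0, so corank 2. A Groebner basis of the Jacobian ideal J(f) in C{x,y} is {x^4, x^3*y + x^2/8 - x*y^2/8, -x^3 + x^2*y^2, -x*y + y^3}; counting standard monomials gives mu = 9. Corank 2; j^3 = x^2*y has shape L^2 M (L != M), so D-series; mu = 9 gives D_9.

D_9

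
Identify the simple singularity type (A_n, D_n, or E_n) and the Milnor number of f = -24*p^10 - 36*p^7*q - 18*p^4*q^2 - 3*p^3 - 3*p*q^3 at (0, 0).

Type E_7, Milnor number mu = 7.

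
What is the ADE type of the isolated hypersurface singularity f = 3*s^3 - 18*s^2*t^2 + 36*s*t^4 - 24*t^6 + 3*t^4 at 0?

The Hessian of f at 0 is [[0, 0], [0, 0]] with rank 0, so corank 2. A Groebner basis of the Jacobian ideal J(f) in C{s,t} is {s^3, s^2*t, -s^2/4 + s*t^2, t^3}; counting standard monomials gives mu = 6. Corank 2; j^3 = 3*s^3 is a perfect cube, so E-series; the 4-jet and mu = 6 give E_6.

E_{6}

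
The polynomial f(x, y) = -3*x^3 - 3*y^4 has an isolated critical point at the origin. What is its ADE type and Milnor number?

The Hessian of f at 0 has rank 0. Corank 2; j^3 = -3*x^3 is a perfect cube, so E-series; the 4-jet and mu = 6 give E_6.

Type E6, Milnor number mu = 6.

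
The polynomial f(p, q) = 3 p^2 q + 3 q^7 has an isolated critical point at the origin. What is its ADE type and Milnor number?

Type D_{8}, Milnor number mu = 8.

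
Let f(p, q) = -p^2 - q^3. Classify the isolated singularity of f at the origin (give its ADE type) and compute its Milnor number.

Type A2, Milnor number mu = 2.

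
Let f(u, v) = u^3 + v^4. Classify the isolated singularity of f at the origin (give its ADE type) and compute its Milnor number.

The Hessian of f at 0 is [[0, 0], [0, 0]] with rank 0, so corank 2. A Groebner basis of the Jacobian ideal J(f) in C{u,v} is {v^3, u^2}; counting standard monomials gives mu = 6. Corank 2; j^3 = u^3 is a perfect cube, so E-series; the 4-jet and mu = 6 give E_6.

Type E_6, Milnor number mu = 6.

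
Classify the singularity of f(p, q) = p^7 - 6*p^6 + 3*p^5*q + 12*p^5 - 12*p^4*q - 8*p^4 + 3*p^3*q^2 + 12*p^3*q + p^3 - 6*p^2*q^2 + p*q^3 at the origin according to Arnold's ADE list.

E_{7}

The Hessian of f at 0 has rank 0. Corank 2; j^3 = p^3 is a perfect cube, so E-series; the 4-jet and mu = 7 give E_7.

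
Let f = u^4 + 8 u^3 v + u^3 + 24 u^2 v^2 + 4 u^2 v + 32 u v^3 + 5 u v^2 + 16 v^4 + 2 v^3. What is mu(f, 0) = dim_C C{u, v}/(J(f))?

The Hessian of f at 0 has rank 0. Corank 2; j^3 = (u + v)^2*(u + 2*v) has shape L^2 M (L != M), so D-series; mu = 5 gives D_5.

5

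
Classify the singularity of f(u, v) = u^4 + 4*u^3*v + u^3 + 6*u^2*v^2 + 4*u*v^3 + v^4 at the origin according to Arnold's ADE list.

E_6

The Hessian of f at 0 has rank 0. Corank 2; j^3 = u^3 is a perfect cube, so E-series; the 4-jet and mu = 6 give E_6.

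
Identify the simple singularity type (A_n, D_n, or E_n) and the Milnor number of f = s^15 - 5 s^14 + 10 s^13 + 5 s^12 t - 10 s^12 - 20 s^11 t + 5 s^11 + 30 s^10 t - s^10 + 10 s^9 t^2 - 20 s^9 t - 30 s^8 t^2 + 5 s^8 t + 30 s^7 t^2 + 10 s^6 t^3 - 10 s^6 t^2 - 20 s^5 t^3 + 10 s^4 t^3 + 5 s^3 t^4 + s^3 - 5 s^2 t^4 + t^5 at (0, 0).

Type E_8, Milnor number mu = 8.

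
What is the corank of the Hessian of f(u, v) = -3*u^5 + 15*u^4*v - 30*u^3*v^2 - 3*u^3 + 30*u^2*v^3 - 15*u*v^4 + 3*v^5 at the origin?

Hessian at 0 has rank 0.

2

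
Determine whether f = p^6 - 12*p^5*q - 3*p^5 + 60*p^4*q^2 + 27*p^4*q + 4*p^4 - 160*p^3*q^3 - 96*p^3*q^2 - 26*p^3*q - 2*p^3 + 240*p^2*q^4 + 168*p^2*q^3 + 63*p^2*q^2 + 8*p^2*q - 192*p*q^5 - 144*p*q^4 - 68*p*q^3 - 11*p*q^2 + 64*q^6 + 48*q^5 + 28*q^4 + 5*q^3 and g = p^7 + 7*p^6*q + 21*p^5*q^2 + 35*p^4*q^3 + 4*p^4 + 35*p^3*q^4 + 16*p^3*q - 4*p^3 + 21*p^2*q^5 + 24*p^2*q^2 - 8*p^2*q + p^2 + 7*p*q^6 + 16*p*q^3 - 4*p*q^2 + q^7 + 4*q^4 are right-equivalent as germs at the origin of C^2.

The Hessian of f at 0 is [[0, 0], [0, 0]] with rank 0, so corank 2. A Groebner basis of the Jacobian ideal J(f) in C{p,q} is {q^3, p^2 + q^2/2, p*q - q^2/2}; counting standard monomials gives mu = 4. Corank 2; j^3 = -(p - q)*(2*p^2 - 6*p*q + 5*q^2) splits into three distinct lines over C (the quadratic factor has nonzero discriminant), so D_4. The Hessian of g at 0 is [[2, 0], [0, 0]] with rank 1, so corank 1. A Groebner basis of the Jacobian ideal J(g) in C{p,q} is {-7*p*q/6 + 5*p/24 + q^4 + 2*q^3/3 - 5*q^2/12, p*q^2 - 2*p*q/3 + p/12 + 2*q^3/3 - q^2/6, p^2 + 2*p*q - p/2 + q^2}; counting standard monomials gives mu = 6. Corank 1: A-series; mu = 6 gives A_6. f is D_4 but g is A_6, hence not right-equivalent.

No.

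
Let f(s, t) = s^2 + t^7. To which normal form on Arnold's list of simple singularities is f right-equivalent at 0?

A_6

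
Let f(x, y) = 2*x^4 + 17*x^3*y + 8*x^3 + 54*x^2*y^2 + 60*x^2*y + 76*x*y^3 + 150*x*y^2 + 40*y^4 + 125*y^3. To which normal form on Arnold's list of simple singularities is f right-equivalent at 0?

E_7

The Hessian of f at 0 has rank 0. Corank 2; j^3 = (2*x + 5*y)^3 is a perfect cube, so E-series; the 4-jet and mu = 7 give E_7.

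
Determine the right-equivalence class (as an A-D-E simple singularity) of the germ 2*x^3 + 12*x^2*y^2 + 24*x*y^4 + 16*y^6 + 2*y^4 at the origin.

E_{6}

The Hessian of f at 0 is [[0, 0], [0, 0]] with rank 0, so corank 2. A Groebner basis of the Jacobian ideal J(f) in C{x,y} is {x^3, x^2*y, x^2/4 + x*y^2, y^3}; counting standard monomials gives mu = 6. Corank 2; j^3 = 2*x^3 is a perfect cube, so E-series; the 4-jet and mu = 6 give E_6.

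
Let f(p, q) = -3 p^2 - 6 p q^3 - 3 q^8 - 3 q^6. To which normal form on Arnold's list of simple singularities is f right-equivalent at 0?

A_{7}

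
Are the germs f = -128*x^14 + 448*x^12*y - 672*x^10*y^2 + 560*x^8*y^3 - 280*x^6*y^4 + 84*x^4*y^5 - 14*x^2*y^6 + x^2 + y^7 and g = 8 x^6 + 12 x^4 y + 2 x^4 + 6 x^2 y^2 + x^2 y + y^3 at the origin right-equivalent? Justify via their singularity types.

No.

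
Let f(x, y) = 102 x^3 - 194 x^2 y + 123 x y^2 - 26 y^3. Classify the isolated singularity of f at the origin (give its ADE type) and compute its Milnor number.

The Hessian of f at 0 is [[0, 0], [0, 0]] with rank 0, so corank 2. A Groebner basis of the Jacobian ideal J(f) in C{x,y} is {y^3, x^2 - 3*y^2/2, x*y - 3*y^2/2}; counting standard monomials gives mu = 4. Corank 2; j^3 = (3*x - 2*y)*(34*x^2 - 42*x*y + 13*y^2) splits into three distinct lines over C (the quadratic factor has nonzero discriminant), so D_4.

Type D4, Milnor number mu = 4.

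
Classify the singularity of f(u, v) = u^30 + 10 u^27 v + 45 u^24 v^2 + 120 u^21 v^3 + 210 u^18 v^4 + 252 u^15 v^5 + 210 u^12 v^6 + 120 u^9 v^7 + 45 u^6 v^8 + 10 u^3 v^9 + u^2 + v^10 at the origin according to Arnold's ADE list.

A_{9}

The Hessian of f at 0 has rank 1. Corank 1: A-series; mu = 9 gives A_9.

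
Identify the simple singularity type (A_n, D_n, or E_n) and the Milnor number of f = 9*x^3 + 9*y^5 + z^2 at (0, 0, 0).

The Hessian of f at 0 is [[0, 0, 0], [0, 0, 0], [0, 0, 2]] with rank 1, so corank 2. A Groebner basis of the Jacobian ideal J(f) in C{x,y,z} is {y^4, x^2, z}; counting standard monomials gives mu = 8. Corank 2; j^3 = 9*x^3 is a perfect cube, so E-series; the 5-jet and mu = 8 give E_8.

Type E_{8}, Milnor number mu = 8.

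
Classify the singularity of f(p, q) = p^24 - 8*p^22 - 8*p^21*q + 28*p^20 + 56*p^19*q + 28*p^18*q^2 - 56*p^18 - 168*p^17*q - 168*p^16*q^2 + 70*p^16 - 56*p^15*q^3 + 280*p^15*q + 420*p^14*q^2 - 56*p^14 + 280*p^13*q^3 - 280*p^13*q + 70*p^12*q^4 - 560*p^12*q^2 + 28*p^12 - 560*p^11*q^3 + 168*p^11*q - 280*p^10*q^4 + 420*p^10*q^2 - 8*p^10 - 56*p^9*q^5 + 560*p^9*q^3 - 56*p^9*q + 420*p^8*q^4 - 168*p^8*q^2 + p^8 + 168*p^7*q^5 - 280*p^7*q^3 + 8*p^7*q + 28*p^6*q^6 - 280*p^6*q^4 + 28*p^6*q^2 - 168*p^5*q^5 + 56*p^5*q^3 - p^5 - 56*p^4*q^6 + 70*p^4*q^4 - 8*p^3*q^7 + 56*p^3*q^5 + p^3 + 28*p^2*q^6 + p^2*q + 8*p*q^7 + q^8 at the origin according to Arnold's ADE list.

The Hessian of f at 0 has rank 0. Corank 2; j^3 = p^2*(p + q) has shape L^2 M (L != M), so D-series; mu = 9 gives D_9.

D_{9}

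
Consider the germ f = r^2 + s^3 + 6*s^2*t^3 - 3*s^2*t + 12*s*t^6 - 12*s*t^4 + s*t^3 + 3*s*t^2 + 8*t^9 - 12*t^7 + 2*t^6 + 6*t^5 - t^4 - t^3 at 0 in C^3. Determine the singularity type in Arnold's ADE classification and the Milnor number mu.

Type E_7, Milnor number mu = 7.

The Hessian of f at 0 has rank 1. Corank 2; j^3 = (s - t)^3 is a perfect cube, so E-series; the 4-jet and mu = 7 give E_7.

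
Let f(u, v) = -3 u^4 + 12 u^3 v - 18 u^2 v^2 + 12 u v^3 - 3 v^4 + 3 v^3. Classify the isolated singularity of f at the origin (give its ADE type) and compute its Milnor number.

Type E_6, Milnor number mu = 6.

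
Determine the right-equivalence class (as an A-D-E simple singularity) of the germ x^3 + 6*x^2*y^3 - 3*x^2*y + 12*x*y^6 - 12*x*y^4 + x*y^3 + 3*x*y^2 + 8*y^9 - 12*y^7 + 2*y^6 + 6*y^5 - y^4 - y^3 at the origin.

The Hessian of f at 0 is [[0, 0], [0, 0]] with rank 0, so corank 2. A Groebner basis of the Jacobian ideal J(f) in C{x,y} is {x^3 - 3*x^2*y - 6*x^2 + 12*x*y - 6*y^2, 3*x^2 + x*y^2 - 6*x*y + 3*y^2, 3*x^2 - 6*x*y + y^3 + 3*y^2}; counting standard monomials gives mu = 7. Corank 2; j^3 = (x - y)^3 is a perfect cube, so E-series; the 4-jet and mu = 7 give E_7.

E7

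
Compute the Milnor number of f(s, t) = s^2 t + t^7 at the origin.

The Hessian of f at 0 is [[0, 0], [0, 0]] with rank 0, so corank 2. A Groebner basis of the Jacobian ideal J(f) in C{s,t} is {s^2/7 + t^6, s^3, s*t}; counting standard monomials gives mu = 8. Corank 2; j^3 = s^2*t has shape L^2 M (L != M), so D-series; mu = 8 gives D_8.

8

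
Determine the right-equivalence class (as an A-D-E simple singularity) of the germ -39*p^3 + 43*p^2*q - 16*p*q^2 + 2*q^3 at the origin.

The Hessian of f at 0 is [[0, 0], [0, 0]] with rank 0, so corank 2. A Groebner basis of the Jacobian ideal J(f) in C{p,q} is {q^3, p^2 - 2*q^2/23, p*q - 7*q^2/23}; counting standard monomials gives mu = 4. Corank 2; j^3 = -(3*p - q)*(13*p^2 - 10*p*q + 2*q^2) splits into three distinct lines over C (the quadratic factor has nonzero discriminant), so D_4.

D4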